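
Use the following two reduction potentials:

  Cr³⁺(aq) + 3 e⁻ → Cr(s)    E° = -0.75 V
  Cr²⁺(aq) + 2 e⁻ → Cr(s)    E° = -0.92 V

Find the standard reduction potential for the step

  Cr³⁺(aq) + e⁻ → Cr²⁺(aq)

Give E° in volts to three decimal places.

-0.410 V

Sequential free energies add, so n₃E°₃ = n₁E°₁ + n₂E°₂.
With n₃ = 3, and the known step contributing 2×(-0.92) V, the unknown satisfies 1·E° = 3×(-0.75) − 2×(-0.92) = -0.410.
E° = -0.410 / 1 = -0.410 V.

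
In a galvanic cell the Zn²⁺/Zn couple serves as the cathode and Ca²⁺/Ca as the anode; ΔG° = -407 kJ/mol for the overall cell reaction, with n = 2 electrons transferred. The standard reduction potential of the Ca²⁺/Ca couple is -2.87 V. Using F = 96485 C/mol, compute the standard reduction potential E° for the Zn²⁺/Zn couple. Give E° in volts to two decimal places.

E°cell = −ΔG°/(nF) = −(-407×10³)/((2)(96485)) = +2.109 V.
Since Zn²⁺/Zn is the cathode and Ca²⁺/Ca the anode, E°cell = E°(Zn²⁺/Zn) − E°(Ca²⁺/Ca).
So E°(Zn²⁺/Zn) = E°cell + E°(Ca²⁺/Ca) = +2.109 + (-2.87) = -0.76 V.

-0.76 V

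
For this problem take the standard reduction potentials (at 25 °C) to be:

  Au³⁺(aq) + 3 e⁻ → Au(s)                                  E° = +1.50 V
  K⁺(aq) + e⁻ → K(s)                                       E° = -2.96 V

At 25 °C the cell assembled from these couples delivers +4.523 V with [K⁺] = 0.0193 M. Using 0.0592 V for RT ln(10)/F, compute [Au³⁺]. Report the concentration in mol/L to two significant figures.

Au³⁺/Au is the cathode, K⁺/K the anode: E°cell = +4.46 V, n = 3.
Overall reaction: Au³⁺(aq) + 3 K(s) → Au(s) + 3 K⁺(aq); Q = [K⁺]^3/[Au³⁺]^1.
From E = E° − (0.0592/n) log Q: log Q = (E° − E)·n/0.0592 = (+4.46 − (+4.523))·3/0.0592 = -3.1926.
So 1·log[Au³⁺] = 3·log(0.0193) − log Q = -5.1433 − (-3.1926) = -1.9507; [Au³⁺] = 10^(-1.9507) ≈ 0.011 M.

0.011 M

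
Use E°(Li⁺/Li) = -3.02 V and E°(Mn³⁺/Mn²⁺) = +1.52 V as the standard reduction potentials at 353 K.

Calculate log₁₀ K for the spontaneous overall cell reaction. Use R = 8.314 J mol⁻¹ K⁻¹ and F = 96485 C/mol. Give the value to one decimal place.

64.8

Cathode: Mn³⁺/Mn²⁺; anode: Li⁺/Li. E°cell = (+1.52) − (-3.02) = +4.54 V, with n = 1.
ΔG° = −nFE° = −RT ln K, so ln K = nFE°/(RT) = (1)(96485)(+4.54) / ((8.314)(353)) = 149.256.
log₁₀ K = 149.256 / ln 10 = 64.8.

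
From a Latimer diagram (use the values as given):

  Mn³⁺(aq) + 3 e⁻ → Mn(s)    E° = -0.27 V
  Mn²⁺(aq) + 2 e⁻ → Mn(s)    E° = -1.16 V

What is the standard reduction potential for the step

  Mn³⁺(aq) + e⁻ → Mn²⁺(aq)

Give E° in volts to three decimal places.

+1.510 V

Sequential free energies add, so n₃E°₃ = n₁E°₁ + n₂E°₂.
With n₃ = 3, and the known step contributing 2×(-1.16) V, the unknown satisfies 1·E° = 3×(-0.27) − 2×(-1.16) = +1.510.
E° = +1.510 / 1 = +1.510 V.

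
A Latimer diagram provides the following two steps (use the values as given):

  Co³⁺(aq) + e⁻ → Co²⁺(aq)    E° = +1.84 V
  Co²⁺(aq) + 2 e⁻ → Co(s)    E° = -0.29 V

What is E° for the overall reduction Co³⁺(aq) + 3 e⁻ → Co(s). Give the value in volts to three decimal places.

+0.420 V

Adding the free-energy changes (−nFE°) of the two steps gives −n₃FE°₃ = −n₁FE°₁ − n₂FE°₂.
E°₃ = (1×+1.84 + 2×-0.29) / 3 = (+1.260) / 3 = +0.420 V.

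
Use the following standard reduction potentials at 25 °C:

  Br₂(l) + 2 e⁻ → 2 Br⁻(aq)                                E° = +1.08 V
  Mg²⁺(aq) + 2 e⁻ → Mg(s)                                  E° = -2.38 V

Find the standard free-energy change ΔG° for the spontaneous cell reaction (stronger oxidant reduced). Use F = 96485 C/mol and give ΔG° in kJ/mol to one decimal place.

Br₂/Br⁻ (E° = +1.08 V) is the cathode; Mg²⁺/Mg (E° = -2.38 V) is the anode, so E°cell = +3.46 V.
Balancing electrons gives n = 2 (lcm of 2 and 2).
ΔG° = −nFE° = −(2)(96485)(+3.46) = -667,676 J = -667.7 kJ/mol.

-667.7 kJ/mol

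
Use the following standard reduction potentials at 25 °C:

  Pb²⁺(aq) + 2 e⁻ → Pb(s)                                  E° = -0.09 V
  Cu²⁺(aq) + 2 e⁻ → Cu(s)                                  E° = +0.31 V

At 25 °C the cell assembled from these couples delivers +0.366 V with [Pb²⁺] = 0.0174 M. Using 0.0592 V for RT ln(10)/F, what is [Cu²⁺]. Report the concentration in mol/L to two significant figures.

Cu²⁺/Cu is the cathode, Pb²⁺/Pb the anode: E°cell = +0.40 V, n = 2.
Overall reaction: Cu²⁺(aq) + Pb(s) → Cu(s) + Pb²⁺(aq); Q = [Pb²⁺]^1/[Cu²⁺]^1.
From E = E° − (0.0592/n) log Q: log Q = (E° − E)·n/0.0592 = (+0.40 − (+0.366))·2/0.0592 = 1.1486.
So 1·log[Cu²⁺] = 1·log(0.0174) − log Q = -1.7595 − (1.1486) = -2.9081; [Cu²⁺] = 10^(-2.9081) ≈ 0.0012 M.

0.0012 M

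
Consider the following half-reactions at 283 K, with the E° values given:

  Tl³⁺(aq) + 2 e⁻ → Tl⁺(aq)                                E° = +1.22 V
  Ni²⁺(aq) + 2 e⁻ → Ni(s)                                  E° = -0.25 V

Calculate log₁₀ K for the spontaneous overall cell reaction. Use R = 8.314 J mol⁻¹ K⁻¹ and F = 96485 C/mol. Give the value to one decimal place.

52.4

Cathode: Tl³⁺/Tl⁺; anode: Ni²⁺/Ni. E°cell = (+1.22) − (-0.25) = +1.47 V, with n = 2.
ΔG° = −nFE° = −RT ln K, so ln K = nFE°/(RT) = (2)(96485)(+1.47) / ((8.314)(283)) = 120.562.
log₁₀ K = 120.562 / ln 10 = 52.4.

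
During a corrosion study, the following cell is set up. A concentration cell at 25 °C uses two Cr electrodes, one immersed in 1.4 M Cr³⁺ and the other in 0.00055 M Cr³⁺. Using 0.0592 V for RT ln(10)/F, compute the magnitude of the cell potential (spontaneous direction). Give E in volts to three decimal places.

+0.067 V

For a concentration cell E°cell = 0. The 1.4 M side is the cathode (reduction is favoured where [Cr³⁺] is higher).
With n = 3, E = −(0.0592/3) log([Cr³⁺]ₐₙ/[Cr³⁺]꜀ₐₜ) = −(0.0592/3) log(0.00055/1.4) = −(0.0592/3)(-3.406) = +0.067 V.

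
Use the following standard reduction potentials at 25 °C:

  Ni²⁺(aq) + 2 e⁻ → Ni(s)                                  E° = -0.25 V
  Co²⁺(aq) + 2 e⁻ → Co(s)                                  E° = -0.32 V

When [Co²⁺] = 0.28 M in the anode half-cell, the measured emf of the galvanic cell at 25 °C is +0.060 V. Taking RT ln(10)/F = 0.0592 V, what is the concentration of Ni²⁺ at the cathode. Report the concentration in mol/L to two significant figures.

Ni²⁺/Ni is the cathode, Co²⁺/Co the anode: E°cell = +0.07 V, n = 2.
Overall reaction: Ni²⁺(aq) + Co(s) → Ni(s) + Co²⁺(aq); Q = [Co²⁺]^1/[Ni²⁺]^1.
From E = E° − (0.0592/n) log Q: log Q = (E° − E)·n/0.0592 = (+0.07 − (+0.060))·2/0.0592 = 0.3378.
So 1·log[Ni²⁺] = 1·log(0.28) − log Q = -0.5528 − (0.3378) = -0.8906; [Ni²⁺] = 10^(-0.8906) ≈ 0.13 M.

0.13 M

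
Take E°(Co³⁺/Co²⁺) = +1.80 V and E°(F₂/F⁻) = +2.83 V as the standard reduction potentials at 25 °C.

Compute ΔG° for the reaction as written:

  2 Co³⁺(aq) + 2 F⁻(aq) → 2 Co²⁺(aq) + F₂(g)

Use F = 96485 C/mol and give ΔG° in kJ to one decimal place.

As written, Co³⁺/Co²⁺ is reduced (cathode) and F₂/F⁻ is oxidised (anode), so E°cell = (+1.80) − (+2.83) = -1.03 V.
Balancing electrons gives n = 2.
ΔG° = −nFE° = −(2)(96485)(-1.03) = 198,759 J = +198.8 kJ.

+198.8 kJ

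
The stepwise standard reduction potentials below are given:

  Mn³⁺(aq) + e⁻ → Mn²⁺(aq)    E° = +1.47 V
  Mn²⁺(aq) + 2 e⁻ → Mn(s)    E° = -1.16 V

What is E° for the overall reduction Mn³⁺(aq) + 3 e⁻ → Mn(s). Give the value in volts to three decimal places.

-0.283 V

Adding the free-energy changes (−nFE°) of the two steps gives −n₃FE°₃ = −n₁FE°₁ − n₂FE°₂.
E°₃ = (1×+1.47 + 2×-1.16) / 3 = (-0.850) / 3 = -0.283 V.
Simply averaging or adding the two E° values would be wrong; the electron-weighted sum is required.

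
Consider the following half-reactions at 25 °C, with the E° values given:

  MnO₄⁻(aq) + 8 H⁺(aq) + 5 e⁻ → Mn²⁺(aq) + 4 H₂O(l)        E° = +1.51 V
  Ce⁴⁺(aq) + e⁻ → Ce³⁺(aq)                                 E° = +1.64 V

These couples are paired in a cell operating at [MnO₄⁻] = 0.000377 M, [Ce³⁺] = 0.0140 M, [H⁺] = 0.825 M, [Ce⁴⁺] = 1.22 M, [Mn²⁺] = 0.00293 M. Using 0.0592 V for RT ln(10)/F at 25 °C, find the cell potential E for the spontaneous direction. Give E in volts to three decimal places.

+0.263 V

Ce⁴⁺/Ce³⁺ is the cathode (higher E°), MnO₄⁻/Mn²⁺ the anode: E°cell = +1.64 − (+1.51) = +0.13 V, n = 5.
Overall: 5 Ce⁴⁺(aq) + Mn²⁺(aq) + 4 H₂O(l) → 5 Ce³⁺(aq) + MnO₄⁻(aq) + 8 H⁺(aq)
Q = [Ce³⁺]^5·[MnO₄⁻]·[H⁺]^8 / ([Ce⁴⁺]^5·[Mn²⁺]); log Q = -11.260.
E = E° − (0.0592/n) log Q = +0.13 − (0.0592/5)(-11.260) = +0.263 V.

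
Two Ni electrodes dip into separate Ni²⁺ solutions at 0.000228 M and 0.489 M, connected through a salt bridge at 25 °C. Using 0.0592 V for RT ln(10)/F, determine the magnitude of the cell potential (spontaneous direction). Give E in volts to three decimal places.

For a concentration cell E°cell = 0. The 0.489 M side is the cathode (reduction is favoured where [Ni²⁺] is higher).
With n = 2, E = −(0.0592/2) log([Ni²⁺]ₐₙ/[Ni²⁺]꜀ₐₜ) = −(0.0592/2) log(0.000228/0.489) = −(0.0592/2)(-3.331) = +0.099 V.

+0.099 V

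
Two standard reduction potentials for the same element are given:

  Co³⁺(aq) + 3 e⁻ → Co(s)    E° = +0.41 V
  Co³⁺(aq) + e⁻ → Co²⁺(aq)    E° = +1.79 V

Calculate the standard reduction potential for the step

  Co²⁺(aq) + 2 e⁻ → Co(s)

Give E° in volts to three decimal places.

Sequential free energies add, so n₃E°₃ = n₁E°₁ + n₂E°₂.
With n₃ = 3, and the known step contributing 1×(+1.79) V, the unknown satisfies 2·E° = 3×(+0.41) − 1×(+1.79) = -0.560.
E° = -0.560 / 2 = -0.280 V.

-0.280 V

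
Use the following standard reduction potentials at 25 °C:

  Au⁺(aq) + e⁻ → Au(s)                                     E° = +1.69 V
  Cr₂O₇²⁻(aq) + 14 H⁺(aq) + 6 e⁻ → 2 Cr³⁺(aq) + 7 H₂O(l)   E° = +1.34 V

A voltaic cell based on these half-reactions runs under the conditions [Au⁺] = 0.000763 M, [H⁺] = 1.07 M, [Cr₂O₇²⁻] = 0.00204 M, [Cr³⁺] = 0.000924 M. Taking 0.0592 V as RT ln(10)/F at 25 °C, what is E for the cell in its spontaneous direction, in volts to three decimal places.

Au⁺/Au is the cathode (higher E°), Cr₂O₇²⁻/Cr³⁺ the anode: E°cell = +1.69 − (+1.34) = +0.35 V, n = 6.
Overall: 6 Au⁺(aq) + 2 Cr³⁺(aq) + 7 H₂O(l) → 6 Au(s) + Cr₂O₇²⁻(aq) + 14 H⁺(aq)
Q = [Cr₂O₇²⁻]·[H⁺]^14 / ([Au⁺]^6·[Cr³⁺]^2); log Q = 22.495.
E = E° − (0.0592/n) log Q = +0.35 − (0.0592/6)(22.495) = +0.128 V.

+0.128 V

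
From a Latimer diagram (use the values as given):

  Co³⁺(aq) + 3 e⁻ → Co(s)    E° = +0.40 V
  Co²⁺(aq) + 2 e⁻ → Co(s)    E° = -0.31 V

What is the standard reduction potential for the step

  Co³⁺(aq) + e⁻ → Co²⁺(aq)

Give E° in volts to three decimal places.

+1.820 V

Sequential free energies add, so n₃E°₃ = n₁E°₁ + n₂E°₂.
With n₃ = 3, and the known step contributing 2×(-0.31) V, the unknown satisfies 1·E° = 3×(+0.40) − 2×(-0.31) = +1.820.
E° = +1.820 / 1 = +1.820 V.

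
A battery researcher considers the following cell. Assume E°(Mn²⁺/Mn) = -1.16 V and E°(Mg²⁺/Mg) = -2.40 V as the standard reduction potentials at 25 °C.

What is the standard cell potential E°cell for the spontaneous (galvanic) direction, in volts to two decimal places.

+1.24 V

The Mn²⁺/Mn couple has the higher reduction potential, so it is the cathode; Mg²⁺/Mg is oxidised at the anode.
E°cell = E°(cathode) − E°(anode) = (-1.16) − (-2.40) = +1.24 V.
Since E°cell > 0, the reaction is spontaneous under standard conditions.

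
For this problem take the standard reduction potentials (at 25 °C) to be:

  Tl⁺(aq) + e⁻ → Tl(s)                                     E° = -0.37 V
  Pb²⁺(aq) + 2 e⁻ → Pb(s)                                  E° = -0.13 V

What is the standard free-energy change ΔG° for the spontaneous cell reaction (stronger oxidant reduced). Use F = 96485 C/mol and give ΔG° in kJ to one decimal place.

-46.3 kJ

Pb²⁺/Pb (E° = -0.13 V) is the cathode; Tl⁺/Tl (E° = -0.37 V) is the anode, so E°cell = +0.24 V.
Balancing electrons gives n = 2 (lcm of 2 and 1).
ΔG° = −nFE° = −(2)(96485)(+0.24) = -46,313 J = -46.3 kJ.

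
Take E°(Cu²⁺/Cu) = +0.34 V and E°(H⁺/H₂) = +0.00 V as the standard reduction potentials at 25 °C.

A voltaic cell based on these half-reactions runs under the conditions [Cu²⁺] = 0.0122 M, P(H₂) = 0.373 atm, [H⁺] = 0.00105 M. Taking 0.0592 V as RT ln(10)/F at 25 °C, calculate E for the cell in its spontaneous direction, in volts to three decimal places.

Cu²⁺/Cu is the cathode (higher E°), H⁺/H₂ the anode: E°cell = +0.34 − (+0.00) = +0.34 V, n = 2.
Overall: Cu²⁺(aq) + H₂(g) → Cu(s) + 2 H⁺(aq)
Q = [H⁺]^2 / ([Cu²⁺]·P(H₂)); log Q = -3.616.
E = E° − (0.0592/n) log Q = +0.34 − (0.0592/2)(-3.616) = +0.447 V.

+0.447 V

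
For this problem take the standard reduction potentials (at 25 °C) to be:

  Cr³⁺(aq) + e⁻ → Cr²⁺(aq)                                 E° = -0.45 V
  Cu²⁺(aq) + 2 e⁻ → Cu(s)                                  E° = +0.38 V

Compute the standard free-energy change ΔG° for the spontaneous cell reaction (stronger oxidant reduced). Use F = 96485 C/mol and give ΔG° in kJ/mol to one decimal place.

-160.2 kJ/mol

Cu²⁺/Cu (E° = +0.38 V) is the cathode; Cr³⁺/Cr²⁺ (E° = -0.45 V) is the anode, so E°cell = +0.83 V.
Balancing electrons gives n = 2 (lcm of 2 and 1).
ΔG° = −nFE° = −(2)(96485)(+0.83) = -160,165 J = -160.2 kJ/mol.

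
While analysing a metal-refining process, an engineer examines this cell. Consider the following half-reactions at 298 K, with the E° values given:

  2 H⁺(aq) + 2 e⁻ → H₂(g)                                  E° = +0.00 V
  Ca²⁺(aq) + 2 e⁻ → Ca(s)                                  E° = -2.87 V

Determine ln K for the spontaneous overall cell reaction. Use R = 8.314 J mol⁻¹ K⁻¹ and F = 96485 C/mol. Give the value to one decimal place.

Cathode: H⁺/H₂; anode: Ca²⁺/Ca. E°cell = (+0.00) − (-2.87) = +2.87 V, with n = 2.
ΔG° = −nFE° = −RT ln K, so ln K = nFE°/(RT) = (2)(96485)(+2.87) / ((8.314)(298)) = 223.535.

223.5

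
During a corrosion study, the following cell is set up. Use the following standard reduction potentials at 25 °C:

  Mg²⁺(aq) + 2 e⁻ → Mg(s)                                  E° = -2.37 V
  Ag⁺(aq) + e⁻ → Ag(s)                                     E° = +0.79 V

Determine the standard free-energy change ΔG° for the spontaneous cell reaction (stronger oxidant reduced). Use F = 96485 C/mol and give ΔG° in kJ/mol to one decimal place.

Ag⁺/Ag (E° = +0.79 V) is the cathode; Mg²⁺/Mg (E° = -2.37 V) is the anode, so E°cell = +3.16 V.
Balancing electrons gives n = 2 (lcm of 1 and 2).
ΔG° = −nFE° = −(2)(96485)(+3.16) = -609,785 J = -609.8 kJ/mol.

-609.8 kJ/mol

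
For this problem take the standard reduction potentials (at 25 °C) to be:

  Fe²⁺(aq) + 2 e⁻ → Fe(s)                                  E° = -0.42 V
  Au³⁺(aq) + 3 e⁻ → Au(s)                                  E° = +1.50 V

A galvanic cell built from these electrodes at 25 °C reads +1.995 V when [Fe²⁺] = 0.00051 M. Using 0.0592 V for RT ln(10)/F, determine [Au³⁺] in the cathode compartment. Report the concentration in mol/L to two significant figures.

0.073 M

Au³⁺/Au is the cathode, Fe²⁺/Fe the anode: E°cell = +1.92 V, n = 6.
Overall reaction: 2 Au³⁺(aq) + 3 Fe(s) → 2 Au(s) + 3 Fe²⁺(aq); Q = [Fe²⁺]^3/[Au³⁺]^2.
From E = E° − (0.0592/n) log Q: log Q = (E° − E)·n/0.0592 = (+1.92 − (+1.995))·6/0.0592 = -7.6014.
So 2·log[Au³⁺] = 3·log(0.00051) − log Q = -9.8773 − (-7.6014) = -2.2759; log[Au³⁺] = -2.2759 / 2 = -1.1380; [Au³⁺] = 10^(-1.1380) ≈ 0.073 M.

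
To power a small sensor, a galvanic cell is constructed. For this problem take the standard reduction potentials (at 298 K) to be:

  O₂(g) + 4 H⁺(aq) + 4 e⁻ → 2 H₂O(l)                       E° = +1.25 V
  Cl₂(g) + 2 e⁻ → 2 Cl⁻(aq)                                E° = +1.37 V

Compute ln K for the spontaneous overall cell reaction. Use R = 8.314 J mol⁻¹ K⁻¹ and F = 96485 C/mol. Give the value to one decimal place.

18.7

Cathode: Cl₂/Cl⁻; anode: O₂/H₂O. E°cell = (+1.37) − (+1.25) = +0.12 V, with n = 4.
ΔG° = −nFE° = −RT ln K, so ln K = nFE°/(RT) = (4)(96485)(+0.12) / ((8.314)(298)) = 18.693.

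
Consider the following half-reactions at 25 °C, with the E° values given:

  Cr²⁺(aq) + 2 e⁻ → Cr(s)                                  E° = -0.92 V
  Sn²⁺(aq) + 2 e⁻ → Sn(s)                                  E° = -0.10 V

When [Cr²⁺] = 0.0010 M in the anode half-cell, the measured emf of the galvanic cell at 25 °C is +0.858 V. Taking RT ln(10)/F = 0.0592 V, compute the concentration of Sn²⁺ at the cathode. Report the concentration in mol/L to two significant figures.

Sn²⁺/Sn is the cathode, Cr²⁺/Cr the anode: E°cell = +0.82 V, n = 2.
Overall reaction: Sn²⁺(aq) + Cr(s) → Sn(s) + Cr²⁺(aq); Q = [Cr²⁺]^1/[Sn²⁺]^1.
From E = E° − (0.0592/n) log Q: log Q = (E° − E)·n/0.0592 = (+0.82 − (+0.858))·2/0.0592 = -1.2838.
So 1·log[Sn²⁺] = 1·log(0.001) − log Q = -3.0000 − (-1.2838) = -1.7162; [Sn²⁺] = 10^(-1.7162) ≈ 0.019 M.

0.019 M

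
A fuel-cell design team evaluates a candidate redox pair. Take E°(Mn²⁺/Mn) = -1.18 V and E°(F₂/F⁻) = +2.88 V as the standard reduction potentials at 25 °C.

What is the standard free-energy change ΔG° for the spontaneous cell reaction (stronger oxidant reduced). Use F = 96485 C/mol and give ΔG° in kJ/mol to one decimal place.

F₂/F⁻ (E° = +2.88 V) is the cathode; Mn²⁺/Mn (E° = -1.18 V) is the anode, so E°cell = +4.06 V.
Balancing electrons gives n = 2 (lcm of 2 and 2).
ΔG° = −nFE° = −(2)(96485)(+4.06) = -783,458 J = -783.5 kJ/mol.

-783.5 kJ/mol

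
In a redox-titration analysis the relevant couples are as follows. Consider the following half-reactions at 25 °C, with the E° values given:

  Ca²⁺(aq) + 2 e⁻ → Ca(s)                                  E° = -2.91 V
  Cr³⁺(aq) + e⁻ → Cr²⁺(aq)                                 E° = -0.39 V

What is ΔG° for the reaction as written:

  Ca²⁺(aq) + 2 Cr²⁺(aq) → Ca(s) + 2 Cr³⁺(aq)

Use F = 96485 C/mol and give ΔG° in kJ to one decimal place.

+486.3 kJ

As written, Ca²⁺/Ca is reduced (cathode) and Cr³⁺/Cr²⁺ is oxidised (anode), so E°cell = (-2.91) − (-0.39) = -2.52 V.
Balancing electrons gives n = 2.
ΔG° = −nFE° = −(2)(96485)(-2.52) = 486,284 J = +486.3 kJ.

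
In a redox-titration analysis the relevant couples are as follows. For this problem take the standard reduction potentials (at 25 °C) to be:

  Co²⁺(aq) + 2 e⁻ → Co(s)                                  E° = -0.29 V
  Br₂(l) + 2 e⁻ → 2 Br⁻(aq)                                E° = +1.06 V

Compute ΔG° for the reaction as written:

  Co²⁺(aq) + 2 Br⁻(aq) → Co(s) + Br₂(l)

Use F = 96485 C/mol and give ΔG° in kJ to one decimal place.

As written, Co²⁺/Co is reduced (cathode) and Br₂/Br⁻ is oxidised (anode), so E°cell = (-0.29) − (+1.06) = -1.35 V.
Balancing electrons gives n = 2.
ΔG° = −nFE° = −(2)(96485)(-1.35) = 260,510 J = +260.5 kJ.

+260.5 kJ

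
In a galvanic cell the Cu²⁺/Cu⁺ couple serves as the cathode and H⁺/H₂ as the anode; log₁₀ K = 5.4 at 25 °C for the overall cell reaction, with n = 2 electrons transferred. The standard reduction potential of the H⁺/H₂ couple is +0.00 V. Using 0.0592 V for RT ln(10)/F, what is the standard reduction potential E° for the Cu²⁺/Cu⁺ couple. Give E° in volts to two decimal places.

E°cell = (0.0592/n)·log K = (0.0592/2)(5.4) = +0.160 V.
Since Cu²⁺/Cu⁺ is the cathode and H⁺/H₂ the anode, E°cell = E°(Cu²⁺/Cu⁺) − E°(H⁺/H₂).
So E°(Cu²⁺/Cu⁺) = E°cell + E°(H⁺/H₂) = +0.160 + (+0.00) = +0.16 V.

+0.16 V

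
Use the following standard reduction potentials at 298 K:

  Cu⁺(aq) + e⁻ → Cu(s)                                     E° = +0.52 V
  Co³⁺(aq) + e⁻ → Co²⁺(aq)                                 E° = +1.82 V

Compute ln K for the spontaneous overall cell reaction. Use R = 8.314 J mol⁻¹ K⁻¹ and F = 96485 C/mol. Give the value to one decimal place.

Cathode: Co³⁺/Co²⁺; anode: Cu⁺/Cu. E°cell = (+1.82) − (+0.52) = +1.30 V, with n = 1.
ΔG° = −nFE° = −RT ln K, so ln K = nFE°/(RT) = (1)(96485)(+1.30) / ((8.314)(298)) = 50.626.

50.6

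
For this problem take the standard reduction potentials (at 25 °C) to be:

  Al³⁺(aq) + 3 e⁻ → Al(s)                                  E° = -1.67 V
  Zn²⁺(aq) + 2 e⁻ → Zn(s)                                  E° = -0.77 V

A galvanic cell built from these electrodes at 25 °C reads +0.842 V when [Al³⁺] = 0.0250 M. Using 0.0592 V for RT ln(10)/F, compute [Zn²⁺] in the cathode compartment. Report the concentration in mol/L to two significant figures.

0.00094 M

Zn²⁺/Zn is the cathode, Al³⁺/Al the anode: E°cell = +0.90 V, n = 6.
Overall reaction: 3 Zn²⁺(aq) + 2 Al(s) → 3 Zn(s) + 2 Al³⁺(aq); Q = [Al³⁺]^2/[Zn²⁺]^3.
From E = E° − (0.0592/n) log Q: log Q = (E° − E)·n/0.0592 = (+0.90 − (+0.842))·6/0.0592 = 5.8784.
So 3·log[Zn²⁺] = 2·log(0.025) − log Q = -3.2041 − (5.8784) = -9.0825; log[Zn²⁺] = -9.0825 / 3 = -3.0275; [Zn²⁺] = 10^(-3.0275) ≈ 0.00094 M.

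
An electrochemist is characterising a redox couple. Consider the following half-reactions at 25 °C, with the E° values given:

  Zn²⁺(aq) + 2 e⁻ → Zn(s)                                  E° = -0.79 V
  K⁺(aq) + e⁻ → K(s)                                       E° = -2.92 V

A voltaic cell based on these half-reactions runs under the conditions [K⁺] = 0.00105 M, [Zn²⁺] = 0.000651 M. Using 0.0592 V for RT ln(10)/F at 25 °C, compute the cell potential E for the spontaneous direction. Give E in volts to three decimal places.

Zn²⁺/Zn is the cathode (higher E°), K⁺/K the anode: E°cell = -0.79 − (-2.92) = +2.13 V, n = 2.
Overall: Zn²⁺(aq) + 2 K(s) → Zn(s) + 2 K⁺(aq)
Q = [K⁺]^2 / ([Zn²⁺]); log Q = -2.771.
E = E° − (0.0592/n) log Q = +2.13 − (0.0592/2)(-2.771) = +2.212 V.

+2.212 V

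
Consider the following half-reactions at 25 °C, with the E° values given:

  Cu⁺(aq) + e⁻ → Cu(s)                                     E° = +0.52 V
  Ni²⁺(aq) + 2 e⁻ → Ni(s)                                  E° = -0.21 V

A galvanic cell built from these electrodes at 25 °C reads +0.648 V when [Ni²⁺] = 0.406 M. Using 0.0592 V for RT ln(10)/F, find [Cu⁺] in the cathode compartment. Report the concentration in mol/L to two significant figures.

Cu⁺/Cu is the cathode, Ni²⁺/Ni the anode: E°cell = +0.73 V, n = 2.
Overall reaction: 2 Cu⁺(aq) + Ni(s) → 2 Cu(s) + Ni²⁺(aq); Q = [Ni²⁺]^1/[Cu⁺]^2.
From E = E° − (0.0592/n) log Q: log Q = (E° − E)·n/0.0592 = (+0.73 − (+0.648))·2/0.0592 = 2.7703.
So 2·log[Cu⁺] = 1·log(0.406) − log Q = -0.3915 − (2.7703) = -3.1618; log[Cu⁺] = -3.1618 / 2 = -1.5809; [Cu⁺] = 10^(-1.5809) ≈ 0.026 M.

0.026 M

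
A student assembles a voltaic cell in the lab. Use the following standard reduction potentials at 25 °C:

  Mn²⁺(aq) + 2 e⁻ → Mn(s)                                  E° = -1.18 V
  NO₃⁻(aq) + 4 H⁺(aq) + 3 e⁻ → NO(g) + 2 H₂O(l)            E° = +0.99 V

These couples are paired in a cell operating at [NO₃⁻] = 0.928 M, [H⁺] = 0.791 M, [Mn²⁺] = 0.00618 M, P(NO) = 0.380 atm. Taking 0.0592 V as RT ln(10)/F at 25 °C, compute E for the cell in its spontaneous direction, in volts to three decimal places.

NO₃⁻/NO is the cathode (higher E°), Mn²⁺/Mn the anode: E°cell = +0.99 − (-1.18) = +2.17 V, n = 6.
Overall: 2 NO₃⁻(aq) + 8 H⁺(aq) + 3 Mn(s) → 2 NO(g) + 4 H₂O(l) + 3 Mn²⁺(aq)
Q = P(NO)^2·[Mn²⁺]^3 / ([NO₃⁻]^2·[H⁺]^8); log Q = -6.588.
E = E° − (0.0592/n) log Q = +2.17 − (0.0592/6)(-6.588) = +2.235 V.

+2.235 V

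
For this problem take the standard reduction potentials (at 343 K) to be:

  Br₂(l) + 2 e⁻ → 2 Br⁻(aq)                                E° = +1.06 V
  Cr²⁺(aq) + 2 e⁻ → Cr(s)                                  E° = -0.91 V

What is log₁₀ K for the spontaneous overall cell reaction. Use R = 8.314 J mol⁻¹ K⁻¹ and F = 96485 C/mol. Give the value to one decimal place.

Cathode: Br₂/Br⁻; anode: Cr²⁺/Cr. E°cell = (+1.06) − (-0.91) = +1.97 V, with n = 2.
ΔG° = −nFE° = −RT ln K, so ln K = nFE°/(RT) = (2)(96485)(+1.97) / ((8.314)(343)) = 133.307.
log₁₀ K = 133.307 / ln 10 = 57.9.

57.9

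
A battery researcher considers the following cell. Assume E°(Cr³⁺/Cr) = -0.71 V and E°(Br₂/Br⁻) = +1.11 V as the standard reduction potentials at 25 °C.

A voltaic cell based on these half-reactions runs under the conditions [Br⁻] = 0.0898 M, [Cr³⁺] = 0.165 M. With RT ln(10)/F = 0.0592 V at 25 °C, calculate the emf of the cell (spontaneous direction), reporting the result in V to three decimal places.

+1.897 V

Br₂/Br⁻ is the cathode (higher E°), Cr³⁺/Cr the anode: E°cell = +1.11 − (-0.71) = +1.82 V, n = 6.
Overall: 3 Br₂(l) + 2 Cr(s) → 6 Br⁻(aq) + 2 Cr³⁺(aq)
Q = [Br⁻]^6·[Cr³⁺]^2; log Q = -7.845.
E = E° − (0.0592/n) log Q = +1.82 − (0.0592/6)(-7.845) = +1.897 V.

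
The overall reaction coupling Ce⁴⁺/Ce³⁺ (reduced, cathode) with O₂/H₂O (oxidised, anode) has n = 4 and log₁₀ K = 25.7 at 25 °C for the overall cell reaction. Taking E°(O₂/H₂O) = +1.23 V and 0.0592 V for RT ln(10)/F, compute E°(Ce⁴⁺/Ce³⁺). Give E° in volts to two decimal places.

+1.61 V

E°cell = (0.0592/n)·log K = (0.0592/4)(25.7) = +0.380 V.
Since Ce⁴⁺/Ce³⁺ is the cathode and O₂/H₂O the anode, E°cell = E°(Ce⁴⁺/Ce³⁺) − E°(O₂/H₂O).
So E°(Ce⁴⁺/Ce³⁺) = E°cell + E°(O₂/H₂O) = +0.380 + (+1.23) = +1.61 V.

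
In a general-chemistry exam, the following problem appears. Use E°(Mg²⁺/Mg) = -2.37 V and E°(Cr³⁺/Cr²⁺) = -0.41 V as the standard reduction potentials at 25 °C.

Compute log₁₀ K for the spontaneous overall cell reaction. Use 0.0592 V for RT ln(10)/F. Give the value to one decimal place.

Cathode: Cr³⁺/Cr²⁺; anode: Mg²⁺/Mg. E°cell = +1.96 V, n = 2.
log K = nE°cell / 0.0592 = (2)(+1.96) / 0.0592 = 66.2.

66.2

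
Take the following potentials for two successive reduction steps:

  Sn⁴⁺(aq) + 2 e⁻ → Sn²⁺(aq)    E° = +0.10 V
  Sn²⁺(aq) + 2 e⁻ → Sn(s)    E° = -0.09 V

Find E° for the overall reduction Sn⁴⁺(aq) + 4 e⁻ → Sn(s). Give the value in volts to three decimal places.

+0.005 V

Standard free energies of sequential steps add: ΔG°₃ = ΔG°₁ + ΔG°₂, so n₃E°₃ = n₁E°₁ + n₂E°₂.
E°₃ = (2×+0.10 + 2×-0.09) / 4 = (+0.020) / 4 = +0.005 V.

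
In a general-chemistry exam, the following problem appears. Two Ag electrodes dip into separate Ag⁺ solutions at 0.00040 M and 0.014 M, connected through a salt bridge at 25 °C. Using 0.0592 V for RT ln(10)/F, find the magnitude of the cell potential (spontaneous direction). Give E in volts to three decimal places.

+0.091 V

For a concentration cell E°cell = 0. The 0.014 M side is the cathode (reduction is favoured where [Ag⁺] is higher).
With n = 1, E = −(0.0592/1) log([Ag⁺]ₐₙ/[Ag⁺]꜀ₐₜ) = −(0.0592/1) log(0.0004/0.014) = −(0.0592/1)(-1.544) = +0.091 V.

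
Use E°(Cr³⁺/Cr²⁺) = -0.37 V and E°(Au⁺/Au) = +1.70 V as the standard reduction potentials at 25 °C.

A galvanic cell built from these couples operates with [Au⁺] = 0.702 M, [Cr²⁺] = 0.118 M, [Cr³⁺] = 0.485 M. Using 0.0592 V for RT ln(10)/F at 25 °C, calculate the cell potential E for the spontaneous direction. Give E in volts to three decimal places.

Au⁺/Au is the cathode (higher E°), Cr³⁺/Cr²⁺ the anode: E°cell = +1.70 − (-0.37) = +2.07 V, n = 1.
Overall: Au⁺(aq) + Cr²⁺(aq) → Au(s) + Cr³⁺(aq)
Q = [Cr³⁺] / ([Au⁺]·[Cr²⁺]); log Q = 0.768.
E = E° − (0.0592/n) log Q = +2.07 − (0.0592/1)(0.768) = +2.025 V.

+2.025 V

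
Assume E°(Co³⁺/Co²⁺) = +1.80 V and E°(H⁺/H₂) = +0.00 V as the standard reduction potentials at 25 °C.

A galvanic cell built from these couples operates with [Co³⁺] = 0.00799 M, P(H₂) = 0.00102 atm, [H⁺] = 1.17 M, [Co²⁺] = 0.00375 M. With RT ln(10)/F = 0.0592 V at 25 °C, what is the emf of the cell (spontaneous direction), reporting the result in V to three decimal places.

Co³⁺/Co²⁺ is the cathode (higher E°), H⁺/H₂ the anode: E°cell = +1.80 − (+0.00) = +1.80 V, n = 2.
Overall: 2 Co³⁺(aq) + H₂(g) → 2 Co²⁺(aq) + 2 H⁺(aq)
Q = [Co²⁺]^2·[H⁺]^2 / ([Co³⁺]^2·P(H₂)); log Q = 2.471.
E = E° − (0.0592/n) log Q = +1.80 − (0.0592/2)(2.471) = +1.727 V.

+1.727 V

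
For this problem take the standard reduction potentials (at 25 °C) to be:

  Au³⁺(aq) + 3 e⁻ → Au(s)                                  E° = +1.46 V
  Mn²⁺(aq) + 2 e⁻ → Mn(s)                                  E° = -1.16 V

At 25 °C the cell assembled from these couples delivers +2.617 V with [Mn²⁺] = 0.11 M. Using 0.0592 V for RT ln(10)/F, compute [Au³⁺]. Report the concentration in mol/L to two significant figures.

0.026 M

Au³⁺/Au is the cathode, Mn²⁺/Mn the anode: E°cell = +2.62 V, n = 6.
Overall reaction: 2 Au³⁺(aq) + 3 Mn(s) → 2 Au(s) + 3 Mn²⁺(aq); Q = [Mn²⁺]^3/[Au³⁺]^2.
From E = E° − (0.0592/n) log Q: log Q = (E° − E)·n/0.0592 = (+2.62 − (+2.617))·6/0.0592 = 0.3041.
So 2·log[Au³⁺] = 3·log(0.11) − log Q = -2.8758 − (0.3041) = -3.1799; log[Au³⁺] = -3.1799 / 2 = -1.5899; [Au³⁺] = 10^(-1.5899) ≈ 0.026 M.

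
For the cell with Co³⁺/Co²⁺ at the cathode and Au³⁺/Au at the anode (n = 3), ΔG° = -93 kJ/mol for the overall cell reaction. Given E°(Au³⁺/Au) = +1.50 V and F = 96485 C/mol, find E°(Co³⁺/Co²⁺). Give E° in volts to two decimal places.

E°cell = −ΔG°/(nF) = −(-93×10³)/((3)(96485)) = +0.321 V.
Since Co³⁺/Co²⁺ is the cathode and Au³⁺/Au the anode, E°cell = E°(Co³⁺/Co²⁺) − E°(Au³⁺/Au).
So E°(Co³⁺/Co²⁺) = E°cell + E°(Au³⁺/Au) = +0.321 + (+1.50) = +1.82 V.

+1.82 V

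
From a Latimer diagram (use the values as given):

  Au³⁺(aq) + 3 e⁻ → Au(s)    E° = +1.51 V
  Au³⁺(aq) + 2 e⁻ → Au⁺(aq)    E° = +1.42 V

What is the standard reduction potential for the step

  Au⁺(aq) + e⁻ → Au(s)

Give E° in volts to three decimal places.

+1.690 V

Sequential free energies add, so n₃E°₃ = n₁E°₁ + n₂E°₂.
With n₃ = 3, and the known step contributing 2×(+1.42) V, the unknown satisfies 1·E° = 3×(+1.51) − 2×(+1.42) = +1.690.
E° = +1.690 / 1 = +1.690 V.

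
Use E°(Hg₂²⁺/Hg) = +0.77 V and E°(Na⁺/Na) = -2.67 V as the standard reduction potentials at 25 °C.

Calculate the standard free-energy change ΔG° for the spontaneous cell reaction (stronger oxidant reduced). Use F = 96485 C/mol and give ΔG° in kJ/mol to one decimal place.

Hg₂²⁺/Hg (E° = +0.77 V) is the cathode; Na⁺/Na (E° = -2.67 V) is the anode, so E°cell = +3.44 V.
Balancing electrons gives n = 2 (lcm of 2 and 1).
ΔG° = −nFE° = −(2)(96485)(+3.44) = -663,817 J = -663.8 kJ/mol.

-663.8 kJ/mol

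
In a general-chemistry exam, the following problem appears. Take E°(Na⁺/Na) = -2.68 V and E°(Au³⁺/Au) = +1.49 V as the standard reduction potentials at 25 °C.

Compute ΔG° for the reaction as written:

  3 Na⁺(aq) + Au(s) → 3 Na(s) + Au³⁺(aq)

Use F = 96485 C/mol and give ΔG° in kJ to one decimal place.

+1207.0 kJ

As written, Na⁺/Na is reduced (cathode) and Au³⁺/Au is oxidised (anode), so E°cell = (-2.68) − (+1.49) = -4.17 V.
Balancing electrons gives n = 3.
ΔG° = −nFE° = −(3)(96485)(-4.17) = 1,207,027 J = +1207.0 kJ.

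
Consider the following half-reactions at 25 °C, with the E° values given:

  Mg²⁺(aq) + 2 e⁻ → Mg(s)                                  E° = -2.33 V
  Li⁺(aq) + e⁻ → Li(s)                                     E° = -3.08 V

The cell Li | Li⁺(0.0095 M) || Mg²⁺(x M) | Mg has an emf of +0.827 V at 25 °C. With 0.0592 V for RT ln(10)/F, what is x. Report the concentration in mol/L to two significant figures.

Mg²⁺/Mg is the cathode, Li⁺/Li the anode: E°cell = +0.75 V, n = 2.
Overall reaction: Mg²⁺(aq) + 2 Li(s) → Mg(s) + 2 Li⁺(aq); Q = [Li⁺]^2/[Mg²⁺]^1.
From E = E° − (0.0592/n) log Q: log Q = (E° − E)·n/0.0592 = (+0.75 − (+0.827))·2/0.0592 = -2.6014.
So 1·log[Mg²⁺] = 2·log(0.0095) − log Q = -4.0446 − (-2.6014) = -1.4432; [Mg²⁺] = 10^(-1.4432) ≈ 0.036 M.

0.036 M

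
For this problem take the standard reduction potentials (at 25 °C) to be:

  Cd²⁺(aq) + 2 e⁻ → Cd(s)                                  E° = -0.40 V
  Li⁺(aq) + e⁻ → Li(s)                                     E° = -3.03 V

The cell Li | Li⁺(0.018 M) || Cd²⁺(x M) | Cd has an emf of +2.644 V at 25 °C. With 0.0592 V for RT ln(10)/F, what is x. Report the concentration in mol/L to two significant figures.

Cd²⁺/Cd is the cathode, Li⁺/Li the anode: E°cell = +2.63 V, n = 2.
Overall reaction: Cd²⁺(aq) + 2 Li(s) → Cd(s) + 2 Li⁺(aq); Q = [Li⁺]^2/[Cd²⁺]^1.
From E = E° − (0.0592/n) log Q: log Q = (E° − E)·n/0.0592 = (+2.63 − (+2.644))·2/0.0592 = -0.4730.
So 1·log[Cd²⁺] = 2·log(0.018) − log Q = -3.4895 − (-0.4730) = -3.0165; [Cd²⁺] = 10^(-3.0165) ≈ 0.00096 M.

0.00096 M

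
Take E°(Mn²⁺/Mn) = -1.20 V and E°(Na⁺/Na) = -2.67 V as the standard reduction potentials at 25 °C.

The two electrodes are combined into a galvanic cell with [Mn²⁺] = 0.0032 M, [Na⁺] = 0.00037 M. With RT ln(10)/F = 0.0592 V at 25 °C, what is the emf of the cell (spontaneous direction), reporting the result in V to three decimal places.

+1.599 V

Mn²⁺/Mn is the cathode (higher E°), Na⁺/Na the anode: E°cell = -1.20 − (-2.67) = +1.47 V, n = 2.
Overall: Mn²⁺(aq) + 2 Na(s) → Mn(s) + 2 Na⁺(aq)
Q = [Na⁺]^2 / ([Mn²⁺]); log Q = -4.369.
E = E° − (0.0592/n) log Q = +1.47 − (0.0592/2)(-4.369) = +1.599 V.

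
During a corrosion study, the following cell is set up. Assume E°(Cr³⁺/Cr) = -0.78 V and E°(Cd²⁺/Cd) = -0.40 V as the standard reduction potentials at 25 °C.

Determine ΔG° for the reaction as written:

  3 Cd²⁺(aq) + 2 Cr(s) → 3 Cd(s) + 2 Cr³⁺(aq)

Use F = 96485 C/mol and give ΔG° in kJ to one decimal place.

As written, Cd²⁺/Cd is reduced (cathode) and Cr³⁺/Cr is oxidised (anode), so E°cell = (-0.40) − (-0.78) = +0.38 V.
Balancing electrons gives n = 6.
ΔG° = −nFE° = −(6)(96485)(+0.38) = -219,986 J = -220.0 kJ.

-220.0 kJ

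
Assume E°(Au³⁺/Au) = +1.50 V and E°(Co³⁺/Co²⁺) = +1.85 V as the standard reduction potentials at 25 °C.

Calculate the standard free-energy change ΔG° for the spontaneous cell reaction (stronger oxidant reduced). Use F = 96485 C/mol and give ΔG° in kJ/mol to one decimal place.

Co³⁺/Co²⁺ (E° = +1.85 V) is the cathode; Au³⁺/Au (E° = +1.50 V) is the anode, so E°cell = +0.35 V.
Balancing electrons gives n = 3 (lcm of 1 and 3).
ΔG° = −nFE° = −(3)(96485)(+0.35) = -101,309 J = -101.3 kJ/mol.

-101.3 kJ/mol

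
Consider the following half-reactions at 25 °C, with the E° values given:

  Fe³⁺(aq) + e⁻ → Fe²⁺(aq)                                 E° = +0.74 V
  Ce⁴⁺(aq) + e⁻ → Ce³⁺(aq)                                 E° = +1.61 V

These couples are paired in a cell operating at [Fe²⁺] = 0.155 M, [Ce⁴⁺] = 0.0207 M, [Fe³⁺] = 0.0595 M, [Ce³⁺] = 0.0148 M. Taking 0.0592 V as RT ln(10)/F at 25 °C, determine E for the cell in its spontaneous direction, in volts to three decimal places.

+0.903 V

Ce⁴⁺/Ce³⁺ is the cathode (higher E°), Fe³⁺/Fe²⁺ the anode: E°cell = +1.61 − (+0.74) = +0.87 V, n = 1.
Overall: Ce⁴⁺(aq) + Fe²⁺(aq) → Ce³⁺(aq) + Fe³⁺(aq)
Q = [Ce³⁺]·[Fe³⁺] / ([Ce⁴⁺]·[Fe²⁺]); log Q = -0.562.
E = E° − (0.0592/n) log Q = +0.87 − (0.0592/1)(-0.562) = +0.903 V.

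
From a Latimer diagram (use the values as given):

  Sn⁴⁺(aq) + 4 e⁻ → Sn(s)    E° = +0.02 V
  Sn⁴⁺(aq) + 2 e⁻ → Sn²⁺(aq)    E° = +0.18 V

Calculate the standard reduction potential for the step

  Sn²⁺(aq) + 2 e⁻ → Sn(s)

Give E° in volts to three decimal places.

-0.140 V

Sequential free energies add, so n₃E°₃ = n₁E°₁ + n₂E°₂.
With n₃ = 4, and the known step contributing 2×(+0.18) V, the unknown satisfies 2·E° = 4×(+0.02) − 2×(+0.18) = -0.280.
E° = -0.280 / 2 = -0.140 V.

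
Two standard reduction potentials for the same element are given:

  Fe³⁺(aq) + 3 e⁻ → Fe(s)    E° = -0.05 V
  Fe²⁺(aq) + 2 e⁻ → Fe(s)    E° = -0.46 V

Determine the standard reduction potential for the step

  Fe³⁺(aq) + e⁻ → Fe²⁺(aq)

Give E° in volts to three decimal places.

+0.770 V

Sequential free energies add, so n₃E°₃ = n₁E°₁ + n₂E°₂.
With n₃ = 3, and the known step contributing 2×(-0.46) V, the unknown satisfies 1·E° = 3×(-0.05) − 2×(-0.46) = +0.770.
E° = +0.770 / 1 = +0.770 V.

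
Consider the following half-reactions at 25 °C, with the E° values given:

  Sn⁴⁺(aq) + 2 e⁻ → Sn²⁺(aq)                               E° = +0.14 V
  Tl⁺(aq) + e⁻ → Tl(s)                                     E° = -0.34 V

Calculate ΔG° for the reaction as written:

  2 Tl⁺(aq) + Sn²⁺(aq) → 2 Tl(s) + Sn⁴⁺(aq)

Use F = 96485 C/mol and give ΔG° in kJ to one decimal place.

+92.6 kJ

As written, Tl⁺/Tl is reduced (cathode) and Sn⁴⁺/Sn²⁺ is oxidised (anode), so E°cell = (-0.34) − (+0.14) = -0.48 V.
Balancing electrons gives n = 2.
ΔG° = −nFE° = −(2)(96485)(-0.48) = 92,626 J = +92.6 kJ.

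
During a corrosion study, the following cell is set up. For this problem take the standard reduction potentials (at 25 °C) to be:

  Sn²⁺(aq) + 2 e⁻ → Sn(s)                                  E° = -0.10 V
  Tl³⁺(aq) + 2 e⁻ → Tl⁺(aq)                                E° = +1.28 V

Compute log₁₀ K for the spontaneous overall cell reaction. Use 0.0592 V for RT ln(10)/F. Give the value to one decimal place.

Cathode: Tl³⁺/Tl⁺; anode: Sn²⁺/Sn. E°cell = +1.38 V, n = 2.
log K = nE°cell / 0.0592 = (2)(+1.38) / 0.0592 = 46.6.

46.6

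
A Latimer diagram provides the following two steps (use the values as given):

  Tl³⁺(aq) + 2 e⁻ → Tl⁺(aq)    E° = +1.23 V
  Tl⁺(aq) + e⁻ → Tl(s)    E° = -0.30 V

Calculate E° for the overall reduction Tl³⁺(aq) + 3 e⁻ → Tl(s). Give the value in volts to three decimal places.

Adding the free-energy changes (−nFE°) of the two steps gives −n₃FE°₃ = −n₁FE°₁ − n₂FE°₂.
E°₃ = (2×+1.23 + 1×-0.30) / 3 = (+2.160) / 3 = +0.720 V.

+0.720 V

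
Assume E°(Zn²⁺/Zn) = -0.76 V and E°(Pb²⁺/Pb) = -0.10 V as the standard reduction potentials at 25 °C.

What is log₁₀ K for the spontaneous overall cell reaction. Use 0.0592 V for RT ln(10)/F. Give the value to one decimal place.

22.3

Cathode: Pb²⁺/Pb; anode: Zn²⁺/Zn. E°cell = +0.66 V, n = 2.
log K = nE°cell / 0.0592 = (2)(+0.66) / 0.0592 = 22.3.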